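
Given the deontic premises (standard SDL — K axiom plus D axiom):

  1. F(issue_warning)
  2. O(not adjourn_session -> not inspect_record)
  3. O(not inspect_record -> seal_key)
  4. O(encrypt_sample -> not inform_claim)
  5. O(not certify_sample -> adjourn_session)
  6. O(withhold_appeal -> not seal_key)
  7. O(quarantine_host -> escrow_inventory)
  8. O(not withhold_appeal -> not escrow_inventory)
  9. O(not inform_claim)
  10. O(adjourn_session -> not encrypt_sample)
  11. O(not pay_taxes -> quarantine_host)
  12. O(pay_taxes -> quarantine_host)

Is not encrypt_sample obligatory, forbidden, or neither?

Premises 12 and 11 cover both cases: O(pay_taxes -> quarantine_host) and O(not pay_taxes -> quarantine_host). Since pay_taxes ∨ not pay_taxes is a tautology, O(quarantine_host) follows.
From O(quarantine_host) and premise 7, O(quarantine_host -> escrow_inventory), we obtain O(escrow_inventory).
Premise 8 is O(not withhold_appeal -> not escrow_inventory); contrapositively O(escrow_inventory -> withhold_appeal). Since O(escrow_inventory) holds, K gives O(withhold_appeal).
With premise 6, O(withhold_appeal -> not seal_key), the K-axiom yields O(not seal_key).
Premise 3, O(not inspect_record -> seal_key), contraposes to O(not seal_key -> inspect_record); with O(not seal_key) we get O(inspect_record).
The contrapositive of premise 2 (O(not adjourn_session -> not inspect_record)) is O(inspect_record -> adjourn_session), and O(inspect_record) is already established, so O(adjourn_session).
From O(adjourn_session) and premise 10, O(adjourn_session -> not encrypt_sample), we obtain O(not encrypt_sample).
Premises 1, 4, 5, 9 do not contribute to this derivation.
Hence not encrypt_sample is obligatory.

Obligatory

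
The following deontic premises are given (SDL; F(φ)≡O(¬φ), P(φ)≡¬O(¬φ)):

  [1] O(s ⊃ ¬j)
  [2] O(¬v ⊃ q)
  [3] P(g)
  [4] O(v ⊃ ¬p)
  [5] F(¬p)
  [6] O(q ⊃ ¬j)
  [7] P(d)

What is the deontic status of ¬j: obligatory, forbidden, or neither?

F(¬p) at premise 5 means O(p).
Premise 4, O(v ⊃ ¬p), contraposes to O(p ⊃ ¬v); with O(p) we get O(¬v).
With premise 2, O(¬v ⊃ q), the K-axiom yields O(q).
Premise 6 is O(q ⊃ ¬j); since O(q), deontic closure gives O(¬j).
Premises 1, 3, 7 do not contribute to this derivation.
Hence ¬j is obligatory.

Obligatory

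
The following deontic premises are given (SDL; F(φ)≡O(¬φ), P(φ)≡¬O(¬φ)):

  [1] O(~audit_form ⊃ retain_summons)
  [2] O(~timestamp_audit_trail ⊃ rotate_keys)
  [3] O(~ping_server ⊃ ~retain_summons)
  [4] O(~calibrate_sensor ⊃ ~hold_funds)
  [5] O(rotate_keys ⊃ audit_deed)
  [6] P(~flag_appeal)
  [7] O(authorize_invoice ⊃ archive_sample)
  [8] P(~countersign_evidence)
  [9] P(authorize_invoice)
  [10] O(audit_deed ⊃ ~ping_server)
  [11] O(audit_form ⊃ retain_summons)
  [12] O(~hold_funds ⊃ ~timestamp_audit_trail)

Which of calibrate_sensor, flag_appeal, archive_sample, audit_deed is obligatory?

By case analysis on audit_form: premise 11 gives O(audit_form ⊃ retain_summons) and premise 1 gives O(~audit_form ⊃ retain_summons), so O(retain_summons) either way.
Premise 3, O(~ping_server ⊃ ~retain_summons), contraposes to O(retain_summons ⊃ ping_server); with O(retain_summons) we get O(ping_server).
Premise 10 is O(audit_deed ⊃ ~ping_server); contrapositively O(ping_server ⊃ ~audit_deed). Since O(ping_server) holds, K gives O(~audit_deed).
Premise 5 is O(rotate_keys ⊃ audit_deed); contrapositively O(~audit_deed ⊃ ~rotate_keys). Since O(~audit_deed) holds, K gives O(~rotate_keys).
Premise 2, O(~timestamp_audit_trail ⊃ rotate_keys), contraposes to O(~rotate_keys ⊃ timestamp_audit_trail); with O(~rotate_keys) we get O(timestamp_audit_trail).
The contrapositive of premise 12 (O(~hold_funds ⊃ ~timestamp_audit_trail)) is O(timestamp_audit_trail ⊃ hold_funds), and O(timestamp_audit_trail) is already established, so O(hold_funds).
Premise 4 is O(~calibrate_sensor ⊃ ~hold_funds); contrapositively O(hold_funds ⊃ calibrate_sensor). Since O(hold_funds) holds, K gives O(calibrate_sensor).
So O(calibrate_sensor) holds — calibrate_sensor is obligatory. None of the other listed options is made obligatory by any chain of premises.

calibrate_sensor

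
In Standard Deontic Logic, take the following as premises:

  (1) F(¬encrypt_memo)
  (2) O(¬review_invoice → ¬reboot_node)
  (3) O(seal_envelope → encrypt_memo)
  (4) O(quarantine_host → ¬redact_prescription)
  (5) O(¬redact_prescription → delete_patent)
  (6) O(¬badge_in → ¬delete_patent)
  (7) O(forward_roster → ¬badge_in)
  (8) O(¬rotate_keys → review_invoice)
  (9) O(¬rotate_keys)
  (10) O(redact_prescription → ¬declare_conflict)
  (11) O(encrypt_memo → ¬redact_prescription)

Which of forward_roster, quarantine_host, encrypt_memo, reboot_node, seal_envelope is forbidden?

Premise 1 is F(¬encrypt_memo), i.e. O(encrypt_memo).
Applying K to premise 11 (O(encrypt_memo → ¬redact_prescription)) and O(encrypt_memo) yields O(¬redact_prescription).
Applying K to premise 5 (O(¬redact_prescription → delete_patent)) and O(¬redact_prescription) yields O(delete_patent).
Premise 6 is O(¬badge_in → ¬delete_patent); contrapositively O(delete_patent → badge_in). Since O(delete_patent) holds, K gives O(badge_in).
Premise 7 is O(forward_roster → ¬badge_in); contrapositively O(badge_in → ¬forward_roster). Since O(badge_in) holds, K gives O(¬forward_roster).
So O(¬forward_roster) holds, i.e. forward_roster is forbidden. None of the other listed options is forbidden under the premises.

forward_roster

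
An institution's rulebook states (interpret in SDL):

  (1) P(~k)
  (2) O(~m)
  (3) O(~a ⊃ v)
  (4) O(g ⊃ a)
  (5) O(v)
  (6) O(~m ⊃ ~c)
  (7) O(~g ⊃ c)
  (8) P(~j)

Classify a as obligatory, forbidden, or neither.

Premise 2 gives O(~m).
With premise 6, O(~m ⊃ ~c), the K-axiom yields O(~c).
The contrapositive of premise 7 (O(~g ⊃ c)) is O(~c ⊃ g), and O(~c) is already established, so O(g).
From O(g) and premise 4, O(g ⊃ a), we obtain O(a).
Premises 1, 3, 5, 8 do not contribute to this derivation.
Hence a is obligatory.

Obligatory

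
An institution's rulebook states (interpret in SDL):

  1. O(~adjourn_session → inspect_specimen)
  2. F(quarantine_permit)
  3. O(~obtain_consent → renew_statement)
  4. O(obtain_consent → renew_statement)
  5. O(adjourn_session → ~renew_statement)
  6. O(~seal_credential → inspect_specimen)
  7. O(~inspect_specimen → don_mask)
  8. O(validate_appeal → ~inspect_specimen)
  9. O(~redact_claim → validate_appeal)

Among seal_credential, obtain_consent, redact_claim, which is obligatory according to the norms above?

By case analysis on ~obtain_consent: premise 3 gives O(~obtain_consent → renew_statement) and premise 4 gives O(obtain_consent → renew_statement), so O(renew_statement) either way.
Premise 5 is O(adjourn_session → ~renew_statement); contrapositively O(renew_statement → ~adjourn_session). Since O(renew_statement) holds, K gives O(~adjourn_session).
Applying K to premise 1 (O(~adjourn_session → inspect_specimen)) and O(~adjourn_session) yields O(inspect_specimen).
Premise 8 is O(validate_appeal → ~inspect_specimen); contrapositively O(inspect_specimen → ~validate_appeal). Since O(inspect_specimen) holds, K gives O(~validate_appeal).
Premise 9 is O(~redact_claim → validate_appeal); contrapositively O(~validate_appeal → redact_claim). Since O(~validate_appeal) holds, K gives O(redact_claim).
So O(redact_claim) holds — redact_claim is obligatory. None of the other listed options is made obligatory by any chain of premises.

redact_claim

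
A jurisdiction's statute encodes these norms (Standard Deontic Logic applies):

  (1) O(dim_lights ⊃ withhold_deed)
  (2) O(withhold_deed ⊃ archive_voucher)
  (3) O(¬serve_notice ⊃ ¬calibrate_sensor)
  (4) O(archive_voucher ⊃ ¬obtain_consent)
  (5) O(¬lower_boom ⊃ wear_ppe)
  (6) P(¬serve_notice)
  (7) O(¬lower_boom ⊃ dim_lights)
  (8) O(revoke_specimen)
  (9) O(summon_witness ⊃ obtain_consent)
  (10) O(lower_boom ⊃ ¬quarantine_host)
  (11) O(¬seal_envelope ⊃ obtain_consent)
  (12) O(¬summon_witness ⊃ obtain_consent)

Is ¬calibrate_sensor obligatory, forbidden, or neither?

Premise 3 is O(¬serve_notice ⊃ ¬calibrate_sensor), but O(¬serve_notice) is not derivable from the premises (the permission P(¬serve_notice) asserts only ¬O(serve_notice), not O(¬serve_notice)), so it does not yield O(¬calibrate_sensor).
No premise or chain of K-axiom applications forces O(¬calibrate_sensor), and none forces O(calibrate_sensor). So ¬calibrate_sensor is neither obligatory nor forbidden under these norms.

Neither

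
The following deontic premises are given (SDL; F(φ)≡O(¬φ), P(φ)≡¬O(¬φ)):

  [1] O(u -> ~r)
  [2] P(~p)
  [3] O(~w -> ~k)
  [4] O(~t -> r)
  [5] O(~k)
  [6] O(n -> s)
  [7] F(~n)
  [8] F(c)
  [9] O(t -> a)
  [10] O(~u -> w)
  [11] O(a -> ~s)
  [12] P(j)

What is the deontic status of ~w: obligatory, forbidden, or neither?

Forbidden

Premise 7, F(~n), is equivalent to O(n).
With premise 6, O(n -> s), the K-axiom yields O(s).
The contrapositive of premise 11 (O(a -> ~s)) is O(s -> ~a), and O(s) is already established, so O(~a).
Premise 9 is O(t -> a); contrapositively O(~a -> ~t). Since O(~a) holds, K gives O(~t).
Premise 4 is O(~t -> r); since O(~t), deontic closure gives O(r).
Premise 1 is O(u -> ~r); contrapositively O(r -> ~u). Since O(r) holds, K gives O(~u).
With premise 10, O(~u -> w), the K-axiom yields O(w).
Premises 2, 3, 5, 8, 12 do not contribute to this derivation.
Thus O(w), which is F(~w): ~w is forbidden.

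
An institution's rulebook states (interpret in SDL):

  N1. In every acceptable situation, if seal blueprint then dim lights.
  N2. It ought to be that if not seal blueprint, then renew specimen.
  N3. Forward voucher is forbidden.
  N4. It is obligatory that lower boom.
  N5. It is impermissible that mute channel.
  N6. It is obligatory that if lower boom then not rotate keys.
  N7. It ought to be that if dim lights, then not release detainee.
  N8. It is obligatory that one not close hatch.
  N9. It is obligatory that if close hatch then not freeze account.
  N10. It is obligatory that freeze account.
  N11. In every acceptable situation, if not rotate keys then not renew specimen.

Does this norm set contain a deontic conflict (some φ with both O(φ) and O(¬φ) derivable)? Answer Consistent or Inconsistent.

Consistent

Premise 9 is O(close_hatch → ¬freeze_account), but O(close_hatch) is not derivable from the premises, so it does not yield O(¬freeze_account).
So O(¬freeze_account) is not derivable, and the apparent clash with O(freeze_account) does not arise.
A world satisfying every obligation exists (e.g. close_hatch=false, dim_lights=true, forward_voucher=false, freeze_account=true, lower_boom=true, mute_channel=false, release_detainee=false, renew_specimen=false, rotate_keys=false, seal_blueprint=true); no atom is both obligatory and forbidden, so the set is consistent.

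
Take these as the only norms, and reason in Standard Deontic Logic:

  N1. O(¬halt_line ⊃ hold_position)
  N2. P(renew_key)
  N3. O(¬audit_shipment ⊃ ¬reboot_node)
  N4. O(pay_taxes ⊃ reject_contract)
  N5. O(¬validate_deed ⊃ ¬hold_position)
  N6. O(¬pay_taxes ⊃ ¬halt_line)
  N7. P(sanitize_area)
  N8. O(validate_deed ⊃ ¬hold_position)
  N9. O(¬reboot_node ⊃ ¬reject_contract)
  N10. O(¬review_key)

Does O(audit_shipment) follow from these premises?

Yes

By case analysis on validate_deed: premise 8 gives O(validate_deed ⊃ ¬hold_position) and premise 5 gives O(¬validate_deed ⊃ ¬hold_position), so O(¬hold_position) either way.
Premise 1, O(¬halt_line ⊃ hold_position), contraposes to O(¬hold_position ⊃ halt_line); with O(¬hold_position) we get O(halt_line).
The contrapositive of premise 6 (O(¬pay_taxes ⊃ ¬halt_line)) is O(halt_line ⊃ pay_taxes), and O(halt_line) is already established, so O(pay_taxes).
From O(pay_taxes) and premise 4, O(pay_taxes ⊃ reject_contract), we obtain O(reject_contract).
Premise 9 is O(¬reboot_node ⊃ ¬reject_contract); contrapositively O(reject_contract ⊃ reboot_node). Since O(reject_contract) holds, K gives O(reboot_node).
Premise 3 is O(¬audit_shipment ⊃ ¬reboot_node); contrapositively O(reboot_node ⊃ audit_shipment). Since O(reboot_node) holds, K gives O(audit_shipment).
Premises 2, 7, 10 do not contribute to this derivation.
So O(audit_shipment) follows.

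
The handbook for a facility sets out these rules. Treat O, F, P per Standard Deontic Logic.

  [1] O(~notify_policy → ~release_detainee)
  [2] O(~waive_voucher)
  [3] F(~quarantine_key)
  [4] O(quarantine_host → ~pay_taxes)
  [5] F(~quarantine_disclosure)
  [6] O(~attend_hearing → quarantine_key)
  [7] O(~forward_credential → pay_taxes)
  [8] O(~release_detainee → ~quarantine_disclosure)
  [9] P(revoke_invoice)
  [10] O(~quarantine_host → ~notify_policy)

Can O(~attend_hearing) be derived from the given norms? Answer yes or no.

No

Premise 6 is O(~attend_hearing → quarantine_key); even if O(quarantine_key) held, inferring O(~attend_hearing) would be affirming the consequent — invalid.
No other premise forces O(~attend_hearing). An ideal world satisfying every premise can still have ~attend_hearing false, so O(~attend_hearing) is not derivable.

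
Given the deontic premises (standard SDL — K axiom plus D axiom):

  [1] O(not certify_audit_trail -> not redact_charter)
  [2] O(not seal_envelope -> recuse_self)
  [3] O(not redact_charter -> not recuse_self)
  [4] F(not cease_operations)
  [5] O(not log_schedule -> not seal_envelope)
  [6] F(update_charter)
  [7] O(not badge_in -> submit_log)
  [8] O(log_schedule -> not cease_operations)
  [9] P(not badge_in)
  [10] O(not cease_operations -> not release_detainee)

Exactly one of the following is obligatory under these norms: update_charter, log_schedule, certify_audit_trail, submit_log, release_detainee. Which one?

F(not cease_operations) at premise 4 means O(cease_operations).
Premise 8, O(log_schedule -> not cease_operations), contraposes to O(cease_operations -> not log_schedule); with O(cease_operations) we get O(not log_schedule).
With premise 5, O(not log_schedule -> not seal_envelope), the K-axiom yields O(not seal_envelope).
Premise 2 is O(not seal_envelope -> recuse_self); since O(not seal_envelope), deontic closure gives O(recuse_self).
Premise 3 is O(not redact_charter -> not recuse_self); contrapositively O(recuse_self -> redact_charter). Since O(recuse_self) holds, K gives O(redact_charter).
Premise 1, O(not certify_audit_trail -> not redact_charter), contraposes to O(redact_charter -> certify_audit_trail); with O(redact_charter) we get O(certify_audit_trail).
So O(certify_audit_trail) holds — certify_audit_trail is obligatory. None of the other listed options is made obligatory by any chain of premises.

certify_audit_trail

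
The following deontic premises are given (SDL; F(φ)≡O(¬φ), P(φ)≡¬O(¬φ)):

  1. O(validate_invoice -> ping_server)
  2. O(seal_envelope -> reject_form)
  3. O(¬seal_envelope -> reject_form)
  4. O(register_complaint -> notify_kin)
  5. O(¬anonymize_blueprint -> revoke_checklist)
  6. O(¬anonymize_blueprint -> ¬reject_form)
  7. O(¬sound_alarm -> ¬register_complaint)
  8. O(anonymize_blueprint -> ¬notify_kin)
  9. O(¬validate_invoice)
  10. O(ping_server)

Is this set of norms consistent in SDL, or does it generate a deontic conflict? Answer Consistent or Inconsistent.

Premise 1 is O(validate_invoice -> ping_server); even if O(ping_server) held, inferring O(validate_invoice) would be affirming the consequent — invalid.
So O(validate_invoice) is not derivable, and the apparent clash with O(¬validate_invoice) does not arise.
A world satisfying every obligation exists (e.g. anonymize_blueprint=true, notify_kin=false, ping_server=true, register_complaint=false, reject_form=true, revoke_checklist=false, seal_envelope=false, sound_alarm=false, validate_invoice=false); no atom is both obligatory and forbidden, so the set is consistent.

Consistent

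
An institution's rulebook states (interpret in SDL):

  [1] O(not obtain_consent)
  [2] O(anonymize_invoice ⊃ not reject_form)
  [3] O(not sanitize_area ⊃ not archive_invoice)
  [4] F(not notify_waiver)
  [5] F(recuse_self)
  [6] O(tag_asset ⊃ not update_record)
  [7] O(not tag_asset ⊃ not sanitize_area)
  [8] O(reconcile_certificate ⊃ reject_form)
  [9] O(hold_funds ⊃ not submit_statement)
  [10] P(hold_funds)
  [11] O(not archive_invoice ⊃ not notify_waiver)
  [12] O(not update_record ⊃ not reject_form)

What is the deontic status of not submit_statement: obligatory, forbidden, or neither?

Premise 9 is O(hold_funds ⊃ not submit_statement), but O(hold_funds) is not derivable from the premises (the permission P(hold_funds) asserts only not O(not hold_funds), not O(hold_funds)), so it does not yield O(not submit_statement).
No premise or chain of K-axiom applications forces O(not submit_statement), and none forces O(submit_statement). So not submit_statement is neither obligatory nor forbidden under these norms.

Neither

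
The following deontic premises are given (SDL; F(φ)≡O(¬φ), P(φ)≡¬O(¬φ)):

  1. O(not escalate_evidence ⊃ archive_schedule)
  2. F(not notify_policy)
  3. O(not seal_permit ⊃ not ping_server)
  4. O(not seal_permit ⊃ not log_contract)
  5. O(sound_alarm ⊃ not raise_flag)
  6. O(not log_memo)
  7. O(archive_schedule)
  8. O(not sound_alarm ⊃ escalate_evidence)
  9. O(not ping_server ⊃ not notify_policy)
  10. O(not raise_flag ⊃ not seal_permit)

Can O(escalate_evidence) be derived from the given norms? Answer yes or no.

F(not notify_policy) at premise 2 means O(notify_policy).
The contrapositive of premise 9 (O(not ping_server ⊃ not notify_policy)) is O(notify_policy ⊃ ping_server), and O(notify_policy) is already established, so O(ping_server).
Premise 3 is O(not seal_permit ⊃ not ping_server); contrapositively O(ping_server ⊃ seal_permit). Since O(ping_server) holds, K gives O(seal_permit).
Premise 10 is O(not raise_flag ⊃ not seal_permit); contrapositively O(seal_permit ⊃ raise_flag). Since O(seal_permit) holds, K gives O(raise_flag).
Premise 5 is O(sound_alarm ⊃ not raise_flag); contrapositively O(raise_flag ⊃ not sound_alarm). Since O(raise_flag) holds, K gives O(not sound_alarm).
Applying K to premise 8 (O(not sound_alarm ⊃ escalate_evidence)) and O(not sound_alarm) yields O(escalate_evidence).
Premises 1, 4, 6, 7 do not contribute to this derivation.
So O(escalate_evidence) follows.

Yes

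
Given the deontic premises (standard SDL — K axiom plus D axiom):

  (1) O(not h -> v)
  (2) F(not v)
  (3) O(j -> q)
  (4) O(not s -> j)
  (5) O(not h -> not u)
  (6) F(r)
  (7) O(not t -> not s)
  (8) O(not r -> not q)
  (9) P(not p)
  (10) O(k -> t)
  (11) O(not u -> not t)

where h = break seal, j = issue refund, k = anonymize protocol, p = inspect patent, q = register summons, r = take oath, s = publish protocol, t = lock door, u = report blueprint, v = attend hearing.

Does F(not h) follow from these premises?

Yes

Premise 6 is F(r), i.e. O(not r).
Applying K to premise 8 (O(not r -> not q)) and O(not r) yields O(not q).
Premise 3, O(j -> q), contraposes to O(not q -> not j); with O(not q) we get O(not j).
Premise 4, O(not s -> j), contraposes to O(not j -> s); with O(not j) we get O(s).
Premise 7, O(not t -> not s), contraposes to O(s -> t); with O(s) we get O(t).
The contrapositive of premise 11 (O(not u -> not t)) is O(t -> u), and O(t) is already established, so O(u).
Premise 5, O(not h -> not u), contraposes to O(u -> h); with O(u) we get O(h).
Premises 1, 2, 9, 10 do not contribute to this derivation.
So O(h) holds, i.e. F(not h). The claim follows.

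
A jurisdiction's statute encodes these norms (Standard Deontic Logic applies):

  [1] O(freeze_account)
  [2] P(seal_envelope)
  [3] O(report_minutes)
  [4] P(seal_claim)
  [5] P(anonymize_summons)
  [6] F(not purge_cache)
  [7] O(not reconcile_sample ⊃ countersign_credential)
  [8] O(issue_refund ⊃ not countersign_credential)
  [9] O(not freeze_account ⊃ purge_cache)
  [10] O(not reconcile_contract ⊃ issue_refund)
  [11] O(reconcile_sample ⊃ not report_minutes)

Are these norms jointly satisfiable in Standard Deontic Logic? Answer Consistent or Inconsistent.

Consistent

Premise 9 is O(not freeze_account ⊃ purge_cache); even if O(purge_cache) held, inferring O(not freeze_account) would be affirming the consequent — invalid.
So O(not freeze_account) is not derivable, and the apparent clash with O(freeze_account) does not arise.
A world satisfying every obligation exists (e.g. anonymize_summons=false, countersign_credential=true, freeze_account=true, issue_refund=false, purge_cache=true, reconcile_contract=true, reconcile_sample=false, report_minutes=true, seal_claim=false, seal_envelope=false); no atom is both obligatory and forbidden, so the set is consistent.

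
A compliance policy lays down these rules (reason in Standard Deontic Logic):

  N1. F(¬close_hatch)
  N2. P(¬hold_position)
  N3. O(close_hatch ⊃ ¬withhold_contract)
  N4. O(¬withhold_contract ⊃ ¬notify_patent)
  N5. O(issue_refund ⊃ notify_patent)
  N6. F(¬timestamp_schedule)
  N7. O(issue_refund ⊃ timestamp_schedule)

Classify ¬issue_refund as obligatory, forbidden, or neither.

Obligatory

F(¬close_hatch) at premise 1 means O(close_hatch).
Applying K to premise 3 (O(close_hatch ⊃ ¬withhold_contract)) and O(close_hatch) yields O(¬withhold_contract).
Premise 4 is O(¬withhold_contract ⊃ ¬notify_patent); since O(¬withhold_contract), deontic closure gives O(¬notify_patent).
Premise 5, O(issue_refund ⊃ notify_patent), contraposes to O(¬notify_patent ⊃ ¬issue_refund); with O(¬notify_patent) we get O(¬issue_refund).
Premises 2, 6, 7 do not contribute to this derivation.
Hence ¬issue_refund is obligatory.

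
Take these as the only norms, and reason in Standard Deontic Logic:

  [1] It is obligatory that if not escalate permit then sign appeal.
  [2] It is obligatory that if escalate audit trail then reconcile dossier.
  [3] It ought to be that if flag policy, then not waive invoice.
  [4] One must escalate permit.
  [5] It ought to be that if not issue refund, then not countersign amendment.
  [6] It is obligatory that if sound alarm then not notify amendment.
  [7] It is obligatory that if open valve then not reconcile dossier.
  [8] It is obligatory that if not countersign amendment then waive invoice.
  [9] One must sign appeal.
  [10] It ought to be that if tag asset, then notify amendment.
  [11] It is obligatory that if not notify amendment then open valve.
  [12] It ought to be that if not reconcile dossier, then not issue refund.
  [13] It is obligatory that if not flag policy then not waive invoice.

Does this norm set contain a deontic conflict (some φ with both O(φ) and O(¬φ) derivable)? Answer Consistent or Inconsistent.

Consistent

Premise 1 is O(¬escalate_permit → sign_appeal); even if O(sign_appeal) held, inferring O(¬escalate_permit) would be affirming the consequent — invalid.
So O(¬escalate_permit) is not derivable, and the apparent clash with O(escalate_permit) does not arise.
A world satisfying every obligation exists (e.g. countersign_amendment=true, escalate_audit_trail=false, escalate_permit=true, flag_policy=false, issue_refund=true, notify_amendment=true, open_valve=false, reconcile_dossier=true, sign_appeal=true, sound_alarm=false, tag_asset=false, waive_invoice=false); no atom is both obligatory and forbidden, so the set is consistent.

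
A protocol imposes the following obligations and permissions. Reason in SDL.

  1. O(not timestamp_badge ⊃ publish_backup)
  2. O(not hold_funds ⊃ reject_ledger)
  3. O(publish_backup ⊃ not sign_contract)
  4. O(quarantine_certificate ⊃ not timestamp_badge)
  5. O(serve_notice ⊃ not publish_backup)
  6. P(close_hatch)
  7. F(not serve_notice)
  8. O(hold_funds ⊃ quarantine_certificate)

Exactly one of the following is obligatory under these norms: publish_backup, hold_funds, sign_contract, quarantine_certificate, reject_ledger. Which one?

reject_ledger

F(not serve_notice) at premise 7 means O(serve_notice).
Premise 5 is O(serve_notice ⊃ not publish_backup); since O(serve_notice), deontic closure gives O(not publish_backup).
Premise 1, O(not timestamp_badge ⊃ publish_backup), contraposes to O(not publish_backup ⊃ timestamp_badge); with O(not publish_backup) we get O(timestamp_badge).
Premise 4 is O(quarantine_certificate ⊃ not timestamp_badge); contrapositively O(timestamp_badge ⊃ not quarantine_certificate). Since O(timestamp_badge) holds, K gives O(not quarantine_certificate).
The contrapositive of premise 8 (O(hold_funds ⊃ quarantine_certificate)) is O(not quarantine_certificate ⊃ not hold_funds), and O(not quarantine_certificate) is already established, so O(not hold_funds).
With premise 2, O(not hold_funds ⊃ reject_ledger), the K-axiom yields O(reject_ledger).
So O(reject_ledger) holds — reject_ledger is obligatory. None of the other listed options is made obligatory by any chain of premises.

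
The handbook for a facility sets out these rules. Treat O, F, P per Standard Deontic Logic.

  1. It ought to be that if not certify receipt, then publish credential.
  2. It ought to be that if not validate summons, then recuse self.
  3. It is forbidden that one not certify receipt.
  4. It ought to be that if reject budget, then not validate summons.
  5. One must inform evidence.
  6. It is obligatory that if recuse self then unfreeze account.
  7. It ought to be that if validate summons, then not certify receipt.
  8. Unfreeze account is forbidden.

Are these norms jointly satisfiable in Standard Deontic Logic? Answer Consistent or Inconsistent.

Premise 3 is F(¬certify_receipt), i.e. O(certify_receipt).
Premise 7 is O(validate_summons → ¬certify_receipt); contrapositively O(certify_receipt → ¬validate_summons). Since O(certify_receipt) holds, K gives O(¬validate_summons).
Applying K to premise 2 (O(¬validate_summons → recuse_self)) and O(¬validate_summons) yields O(recuse_self).
With premise 6, O(recuse_self → unfreeze_account), the K-axiom yields O(unfreeze_account).
But premise 8, F(unfreeze_account), means O(¬unfreeze_account).
We now have both O(unfreeze_account) and O(¬unfreeze_account) — unfreeze_account is simultaneously obligatory and forbidden, violating the D-axiom.

Inconsistent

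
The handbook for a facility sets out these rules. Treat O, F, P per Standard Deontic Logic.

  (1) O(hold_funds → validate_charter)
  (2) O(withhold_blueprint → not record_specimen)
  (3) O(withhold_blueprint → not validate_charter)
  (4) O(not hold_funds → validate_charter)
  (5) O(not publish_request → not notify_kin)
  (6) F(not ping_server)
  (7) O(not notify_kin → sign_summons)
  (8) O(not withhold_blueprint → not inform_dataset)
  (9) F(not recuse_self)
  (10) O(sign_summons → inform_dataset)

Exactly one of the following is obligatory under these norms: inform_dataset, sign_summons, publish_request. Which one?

publish_request

Premises 1 and 4 cover both cases: O(hold_funds → validate_charter) and O(not hold_funds → validate_charter). Since hold_funds ∨ not hold_funds is a tautology, O(validate_charter) follows.
Premise 3 is O(withhold_blueprint → not validate_charter); contrapositively O(validate_charter → not withhold_blueprint). Since O(validate_charter) holds, K gives O(not withhold_blueprint).
Premise 8 is O(not withhold_blueprint → not inform_dataset); since O(not withhold_blueprint), deontic closure gives O(not inform_dataset).
Premise 10, O(sign_summons → inform_dataset), contraposes to O(not inform_dataset → not sign_summons); with O(not inform_dataset) we get O(not sign_summons).
The contrapositive of premise 7 (O(not notify_kin → sign_summons)) is O(not sign_summons → notify_kin), and O(not sign_summons) is already established, so O(notify_kin).
Premise 5 is O(not publish_request → not notify_kin); contrapositively O(notify_kin → publish_request). Since O(notify_kin) holds, K gives O(publish_request).
So O(publish_request) holds — publish_request is obligatory. None of the other listed options is made obligatory by any chain of premises.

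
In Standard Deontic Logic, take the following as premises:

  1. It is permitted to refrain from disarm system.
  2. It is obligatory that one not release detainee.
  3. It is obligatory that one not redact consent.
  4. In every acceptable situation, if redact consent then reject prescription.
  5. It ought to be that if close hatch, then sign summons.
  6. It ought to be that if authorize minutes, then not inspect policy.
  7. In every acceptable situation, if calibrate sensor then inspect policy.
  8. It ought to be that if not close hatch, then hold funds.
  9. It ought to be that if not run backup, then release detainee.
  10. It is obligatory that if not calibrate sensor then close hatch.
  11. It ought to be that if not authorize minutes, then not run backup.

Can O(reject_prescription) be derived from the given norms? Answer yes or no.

Premise 4 is O(redact_consent → reject_prescription), but O(redact_consent) is not derivable from the premises, so it does not yield O(reject_prescription).
No other premise forces O(reject_prescription). An ideal world satisfying every premise can still have reject_prescription false, so O(reject_prescription) is not derivable.

No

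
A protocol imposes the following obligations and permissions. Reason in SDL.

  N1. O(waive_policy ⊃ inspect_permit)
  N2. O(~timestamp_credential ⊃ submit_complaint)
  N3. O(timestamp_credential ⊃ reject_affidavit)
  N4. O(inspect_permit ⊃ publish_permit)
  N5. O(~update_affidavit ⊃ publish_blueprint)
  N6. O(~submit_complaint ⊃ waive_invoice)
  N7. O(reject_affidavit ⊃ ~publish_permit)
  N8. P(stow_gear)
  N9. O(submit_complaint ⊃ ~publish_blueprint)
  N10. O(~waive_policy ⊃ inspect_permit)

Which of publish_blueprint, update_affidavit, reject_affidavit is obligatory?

update_affidavit

Premises 1 and 10 cover both cases: O(waive_policy ⊃ inspect_permit) and O(~waive_policy ⊃ inspect_permit). Since waive_policy ∨ ~waive_policy is a tautology, O(inspect_permit) follows.
From O(inspect_permit) and premise 4, O(inspect_permit ⊃ publish_permit), we obtain O(publish_permit).
Premise 7 is O(reject_affidavit ⊃ ~publish_permit); contrapositively O(publish_permit ⊃ ~reject_affidavit). Since O(publish_permit) holds, K gives O(~reject_affidavit).
Premise 3 is O(timestamp_credential ⊃ reject_affidavit); contrapositively O(~reject_affidavit ⊃ ~timestamp_credential). Since O(~reject_affidavit) holds, K gives O(~timestamp_credential).
From O(~timestamp_credential) and premise 2, O(~timestamp_credential ⊃ submit_complaint), we obtain O(submit_complaint).
Premise 9 is O(submit_complaint ⊃ ~publish_blueprint); since O(submit_complaint), deontic closure gives O(~publish_blueprint).
The contrapositive of premise 5 (O(~update_affidavit ⊃ publish_blueprint)) is O(~publish_blueprint ⊃ update_affidavit), and O(~publish_blueprint) is already established, so O(update_affidavit).
So O(update_affidavit) holds — update_affidavit is obligatory. None of the other listed options is made obligatory by any chain of premises.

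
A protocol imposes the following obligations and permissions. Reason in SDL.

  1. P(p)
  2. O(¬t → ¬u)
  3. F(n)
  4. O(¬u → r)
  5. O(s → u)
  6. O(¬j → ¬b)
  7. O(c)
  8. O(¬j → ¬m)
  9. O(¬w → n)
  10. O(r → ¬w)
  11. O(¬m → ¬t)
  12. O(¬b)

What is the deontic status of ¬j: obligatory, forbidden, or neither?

Forbidden

Premise 3 is F(n), i.e. O(¬n).
Premise 9 is O(¬w → n); contrapositively O(¬n → w). Since O(¬n) holds, K gives O(w).
The contrapositive of premise 10 (O(r → ¬w)) is O(w → ¬r), and O(w) is already established, so O(¬r).
Premise 4, O(¬u → r), contraposes to O(¬r → u); with O(¬r) we get O(u).
The contrapositive of premise 2 (O(¬t → ¬u)) is O(u → t), and O(u) is already established, so O(t).
Premise 11, O(¬m → ¬t), contraposes to O(t → m); with O(t) we get O(m).
Premise 8 is O(¬j → ¬m); contrapositively O(m → j). Since O(m) holds, K gives O(j).
Premises 1, 5, 6, 7, 12 do not contribute to this derivation.
Thus O(j), which is F(¬j): ¬j is forbidden.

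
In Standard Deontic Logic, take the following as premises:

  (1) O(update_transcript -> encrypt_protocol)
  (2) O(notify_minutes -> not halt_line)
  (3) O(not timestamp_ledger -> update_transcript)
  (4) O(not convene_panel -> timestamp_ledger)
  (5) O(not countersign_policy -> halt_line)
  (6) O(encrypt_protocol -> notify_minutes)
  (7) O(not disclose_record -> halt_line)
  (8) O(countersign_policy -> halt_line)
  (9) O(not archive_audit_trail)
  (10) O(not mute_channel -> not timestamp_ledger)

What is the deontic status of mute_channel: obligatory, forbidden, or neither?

Obligatory

Premises 5 and 8 are O(not countersign_policy -> halt_line) and O(countersign_policy -> halt_line); every ideal world satisfies not countersign_policy or countersign_policy, so in either case halt_line holds — hence O(halt_line).
Premise 2, O(notify_minutes -> not halt_line), contraposes to O(halt_line -> not notify_minutes); with O(halt_line) we get O(not notify_minutes).
Premise 6 is O(encrypt_protocol -> notify_minutes); contrapositively O(not notify_minutes -> not encrypt_protocol). Since O(not notify_minutes) holds, K gives O(not encrypt_protocol).
Premise 1 is O(update_transcript -> encrypt_protocol); contrapositively O(not encrypt_protocol -> not update_transcript). Since O(not encrypt_protocol) holds, K gives O(not update_transcript).
Premise 3 is O(not timestamp_ledger -> update_transcript); contrapositively O(not update_transcript -> timestamp_ledger). Since O(not update_transcript) holds, K gives O(timestamp_ledger).
The contrapositive of premise 10 (O(not mute_channel -> not timestamp_ledger)) is O(timestamp_ledger -> mute_channel), and O(timestamp_ledger) is already established, so O(mute_channel).
Premises 4, 7, 9 do not contribute to this derivation.
Hence mute_channel is obligatory.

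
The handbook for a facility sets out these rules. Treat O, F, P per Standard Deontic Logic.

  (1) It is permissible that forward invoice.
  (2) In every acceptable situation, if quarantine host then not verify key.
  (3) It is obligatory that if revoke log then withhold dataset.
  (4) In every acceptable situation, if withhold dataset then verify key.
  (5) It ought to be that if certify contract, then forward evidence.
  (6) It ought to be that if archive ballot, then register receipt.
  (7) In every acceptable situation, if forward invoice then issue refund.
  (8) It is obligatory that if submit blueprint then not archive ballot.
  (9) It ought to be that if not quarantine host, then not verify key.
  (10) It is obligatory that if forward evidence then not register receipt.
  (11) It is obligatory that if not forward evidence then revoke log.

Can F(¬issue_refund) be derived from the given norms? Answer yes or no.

No

Premise 7 is O(forward_invoice → issue_refund), but O(forward_invoice) is not derivable from the premises (the permission P(forward_invoice) asserts only ¬O(¬forward_invoice), not O(forward_invoice)), so it does not yield O(issue_refund).
No other premise forces O(issue_refund). An ideal world satisfying every premise can still have ¬issue_refund true, so F(¬issue_refund) is not derivable.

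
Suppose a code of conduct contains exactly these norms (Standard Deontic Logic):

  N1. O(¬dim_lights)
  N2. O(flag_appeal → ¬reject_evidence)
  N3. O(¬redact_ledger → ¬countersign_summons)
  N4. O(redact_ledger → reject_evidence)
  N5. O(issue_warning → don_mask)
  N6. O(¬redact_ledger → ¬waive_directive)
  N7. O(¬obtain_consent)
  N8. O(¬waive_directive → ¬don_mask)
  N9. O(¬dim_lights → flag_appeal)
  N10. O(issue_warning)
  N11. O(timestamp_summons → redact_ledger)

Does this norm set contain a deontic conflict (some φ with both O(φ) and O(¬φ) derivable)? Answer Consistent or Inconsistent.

Inconsistent

Premise 10 states O(issue_warning) outright.
With premise 5, O(issue_warning → don_mask), the K-axiom yields O(don_mask).
The contrapositive of premise 8 (O(¬waive_directive → ¬don_mask)) is O(don_mask → waive_directive), and O(don_mask) is already established, so O(waive_directive).
Premise 6 is O(¬redact_ledger → ¬waive_directive); contrapositively O(waive_directive → redact_ledger). Since O(waive_directive) holds, K gives O(redact_ledger).
From O(redact_ledger) and premise 4, O(redact_ledger → reject_evidence), we obtain O(reject_evidence).
Premise 2 is O(flag_appeal → ¬reject_evidence); contrapositively O(reject_evidence → ¬flag_appeal). Since O(reject_evidence) holds, K gives O(¬flag_appeal).
Premise 9 is O(¬dim_lights → flag_appeal); contrapositively O(¬flag_appeal → dim_lights). Since O(¬flag_appeal) holds, K gives O(dim_lights).
But premise 1 directly asserts O(¬dim_lights).
We now have both O(dim_lights) and O(¬dim_lights) — dim_lights is simultaneously obligatory and forbidden, violating the D-axiom.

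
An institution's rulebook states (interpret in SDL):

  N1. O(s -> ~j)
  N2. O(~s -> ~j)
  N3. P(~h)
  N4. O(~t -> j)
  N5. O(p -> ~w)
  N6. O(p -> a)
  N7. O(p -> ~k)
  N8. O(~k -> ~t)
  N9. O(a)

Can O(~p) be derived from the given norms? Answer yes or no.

Yes

Premises 2 and 1 cover both cases: O(~s -> ~j) and O(s -> ~j). Since ~s ∨ s is a tautology, O(~j) follows.
Premise 4, O(~t -> j), contraposes to O(~j -> t); with O(~j) we get O(t).
The contrapositive of premise 8 (O(~k -> ~t)) is O(t -> k), and O(t) is already established, so O(k).
The contrapositive of premise 7 (O(p -> ~k)) is O(k -> ~p), and O(k) is already established, so O(~p).
Premises 3, 5, 6, 9 do not contribute to this derivation.
So O(~p) follows.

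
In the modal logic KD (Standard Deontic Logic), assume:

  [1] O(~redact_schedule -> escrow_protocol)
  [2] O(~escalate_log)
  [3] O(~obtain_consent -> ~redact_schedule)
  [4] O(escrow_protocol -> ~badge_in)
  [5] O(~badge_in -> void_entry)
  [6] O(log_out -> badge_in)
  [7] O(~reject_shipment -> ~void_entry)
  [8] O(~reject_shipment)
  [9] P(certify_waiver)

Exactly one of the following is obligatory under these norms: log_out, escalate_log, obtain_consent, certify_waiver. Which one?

From premise 8 we have O(~reject_shipment).
From O(~reject_shipment) and premise 7, O(~reject_shipment -> ~void_entry), we obtain O(~void_entry).
Premise 5, O(~badge_in -> void_entry), contraposes to O(~void_entry -> badge_in); with O(~void_entry) we get O(badge_in).
Premise 4 is O(escrow_protocol -> ~badge_in); contrapositively O(badge_in -> ~escrow_protocol). Since O(badge_in) holds, K gives O(~escrow_protocol).
Premise 1 is O(~redact_schedule -> escrow_protocol); contrapositively O(~escrow_protocol -> redact_schedule). Since O(~escrow_protocol) holds, K gives O(redact_schedule).
Premise 3, O(~obtain_consent -> ~redact_schedule), contraposes to O(redact_schedule -> obtain_consent); with O(redact_schedule) we get O(obtain_consent).
So O(obtain_consent) holds — obtain_consent is obligatory. None of the other listed options is made obligatory by any chain of premises.

obtain_consent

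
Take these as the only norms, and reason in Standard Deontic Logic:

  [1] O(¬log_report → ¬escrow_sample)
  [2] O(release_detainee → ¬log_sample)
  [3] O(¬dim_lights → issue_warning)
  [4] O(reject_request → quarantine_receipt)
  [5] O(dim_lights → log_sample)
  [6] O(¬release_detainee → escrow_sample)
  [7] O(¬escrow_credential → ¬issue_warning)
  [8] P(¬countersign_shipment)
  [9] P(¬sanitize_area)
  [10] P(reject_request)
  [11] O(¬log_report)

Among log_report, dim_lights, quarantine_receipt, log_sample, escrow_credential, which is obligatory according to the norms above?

Premise 11 states O(¬log_report) outright.
From O(¬log_report) and premise 1, O(¬log_report → ¬escrow_sample), we obtain O(¬escrow_sample).
Premise 6 is O(¬release_detainee → escrow_sample); contrapositively O(¬escrow_sample → release_detainee). Since O(¬escrow_sample) holds, K gives O(release_detainee).
Premise 2 is O(release_detainee → ¬log_sample); since O(release_detainee), deontic closure gives O(¬log_sample).
Premise 5 is O(dim_lights → log_sample); contrapositively O(¬log_sample → ¬dim_lights). Since O(¬log_sample) holds, K gives O(¬dim_lights).
From O(¬dim_lights) and premise 3, O(¬dim_lights → issue_warning), we obtain O(issue_warning).
The contrapositive of premise 7 (O(¬escrow_credential → ¬issue_warning)) is O(issue_warning → escrow_credential), and O(issue_warning) is already established, so O(escrow_credential).
So O(escrow_credential) holds — escrow_credential is obligatory. None of the other listed options is made obligatory by any chain of premises.

escrow_credential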